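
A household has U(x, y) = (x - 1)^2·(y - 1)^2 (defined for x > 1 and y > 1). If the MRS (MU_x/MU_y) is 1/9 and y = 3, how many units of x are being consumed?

MU_x = 2·(x−1)·(y−1)^2, MU_y = 2·(x−1)^2·(y−1).
MRS = (y−1)/(x−1).
Substitute y = 3: MRS = 2/(x − 1). Setting this equal to 1/9 gives x − 1 = 2/(1/9) = 18, so x = 19.

x = 19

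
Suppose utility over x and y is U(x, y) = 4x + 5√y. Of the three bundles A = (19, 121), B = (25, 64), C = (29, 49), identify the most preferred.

Bundle C

Evaluate utility at each bundle:
U(A) = 131.000.
U(B) = 140.000.
U(C) = 151.000.
Highest utility is C, so C ≻ B ≻ A.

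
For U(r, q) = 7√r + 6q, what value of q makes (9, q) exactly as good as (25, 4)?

q = 19/3

U(25, 4) = 59.
Set U(9, q) = 59 and solve.
With r = 9: √9 = 3, so 6q = 59 − 7·3 = 38 and q = 19/3.
Check: U(9, 19/3) = 59.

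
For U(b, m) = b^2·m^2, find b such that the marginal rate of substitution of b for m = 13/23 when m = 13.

b = 23

MU_b = 2·b·m^2 and MU_m = 2·b^2·m.
MRS = MU_b/MU_m = m/b.
Substitute m = 13: MRS = 13/b. Setting 13/b = 13/23 gives b = 13/(13/23) = 23.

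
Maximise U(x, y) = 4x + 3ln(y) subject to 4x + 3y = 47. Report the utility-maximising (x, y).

x* = 11, y* = 1

MU_x = 4, MU_y = 3/y.
MRS = 4 ÷ (3/y).
Tangency: set MRS = p_x/p_y = 4/3.
MRS depends only on y: (4/3)·y = 4/3 ⇒ y* = (4/3)/(4/3) = 1.
From the budget, 4·x = 47 − 3·1 = 44, so x* = 11.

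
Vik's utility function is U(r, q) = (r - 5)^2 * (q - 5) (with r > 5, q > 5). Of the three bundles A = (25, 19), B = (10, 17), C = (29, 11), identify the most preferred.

Bundle A

Evaluate utility at each bundle:
U(A) = 5600.
U(B) = 300.
U(C) = 3456.
Highest utility is A, so A ≻ C ≻ B.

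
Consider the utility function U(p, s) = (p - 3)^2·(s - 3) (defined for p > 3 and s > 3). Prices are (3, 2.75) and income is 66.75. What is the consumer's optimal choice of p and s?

MU_p = 2·(p−3)·(s−3), MU_s = (p−3)^2.
MRS = (2/1)·(s−3)/(p−3).
Tangency: set MRS = p_p/p_s = 3/2.75 = 12/11.
So (2/1)·(s − 3)/(p − 3) = 12/11, i.e. (s − 3) = (6/11)·(p − 3).
Rewrite the budget in excess-of-subsistence terms: 3·(p − 3) + 2.75·(s − 3) = 66.75 − 3·3 − 2.75·3 = 49.5.
Substituting, 4.5·(p − 3) = 49.5, so p − 3 = 11 and p* = 14.
Then s − 3 = (6/11)·11 = 6, so s* = 9.

p* = 14, s* = 9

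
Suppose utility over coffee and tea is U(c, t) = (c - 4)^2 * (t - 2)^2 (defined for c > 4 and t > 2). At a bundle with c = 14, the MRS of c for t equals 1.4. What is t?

t = 16

MU_c = 2·(c−4)·(t−2)^2, MU_t = 2·(c−4)^2·(t−2).
MRS = (t−2)/(c−4).
Substitute c = 14: MRS = (t − 2)/10. Setting this equal to 1.4 gives t − 2 = 1.4·10 = 14, so t = 16.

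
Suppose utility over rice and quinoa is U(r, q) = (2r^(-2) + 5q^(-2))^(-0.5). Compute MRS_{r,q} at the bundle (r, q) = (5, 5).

MRS = 0.4

For CES with ρ = -2, MRS = (2/5)·(q/r)^3.
At (5, 5): MRS = 0.4.
So at (5, 5) the consumer would give up 0.4 units of q for one more unit of r.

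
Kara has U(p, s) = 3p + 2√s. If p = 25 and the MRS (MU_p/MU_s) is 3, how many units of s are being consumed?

s = 1

MU_p = 3, MU_s = 2/(2√s).
MRS = 3 ÷ (2/(2√s)).
MRS depends only on s: 3·√s = 3 ⇒ √s = 3/3 = 1 ⇒ s = 1.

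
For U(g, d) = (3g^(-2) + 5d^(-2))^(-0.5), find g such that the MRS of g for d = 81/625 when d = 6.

g = 10

For CES with ρ = -2, MRS = (3/5)·(d/g)^3.
Setting (3/5)·(6/g)^3 = 81/625 gives (6/g)^3 = 27/125, so 6/g = 0.6 and g = 10.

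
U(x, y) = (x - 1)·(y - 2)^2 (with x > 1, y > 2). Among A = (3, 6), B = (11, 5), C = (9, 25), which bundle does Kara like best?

Bundle C

Evaluate utility at each bundle:
U(A) = 32.
U(B) = 90.
U(C) = 4232.
Highest utility is C, so C ≻ B ≻ A.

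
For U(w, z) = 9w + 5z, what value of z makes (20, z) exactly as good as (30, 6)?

z = 24

U(30, 6) = 300.
Set U(20, z) = 300 and solve.
9·20 + 5z = 300 ⇒ 5z = 120 ⇒ z = 24.
Check: U(20, 24) = 300.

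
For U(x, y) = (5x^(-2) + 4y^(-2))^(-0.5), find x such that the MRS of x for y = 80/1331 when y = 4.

x = 11

For CES with ρ = -2, MRS = (5/4)·(y/x)^3.
Setting (5/4)·(4/x)^3 = 80/1331 gives (4/x)^3 = 64/1331, so 4/x = 4/11 and x = 11.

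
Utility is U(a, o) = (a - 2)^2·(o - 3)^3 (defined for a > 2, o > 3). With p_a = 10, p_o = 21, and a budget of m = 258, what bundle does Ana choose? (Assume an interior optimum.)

a* = 9, o* = 8

MU_a = 2·(a−2)·(o−3)^3, MU_o = 3·(a−2)^2·(o−3)^2.
MRS = (2/3)·(o−3)/(a−2).
Tangency: set MRS = p_a/p_o = 10/21.
So (2/3)·(o − 3)/(a − 2) = 10/21, i.e. (o − 3) = (5/7)·(a − 2).
Rewrite the budget in excess-of-subsistence terms: 10·(a − 2) + 21·(o − 3) = 258 − 10·2 − 21·3 = 175.
Substituting, 25·(a − 2) = 175, so a − 2 = 7 and a* = 9.
Then o − 3 = (5/7)·7 = 5, so o* = 8.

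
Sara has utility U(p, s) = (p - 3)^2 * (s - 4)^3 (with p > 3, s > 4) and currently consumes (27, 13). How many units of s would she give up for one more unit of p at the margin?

MU_p = 2·(p−3)·(s−4)^3, MU_s = 3·(p−3)^2·(s−4)^2.
MRS = (2/3)·(s−4)/(p−3).
At (27, 13): MRS = 0.25.
That is, one extra unit of p is worth 0.25 units of s at the margin.

MRS = 0.25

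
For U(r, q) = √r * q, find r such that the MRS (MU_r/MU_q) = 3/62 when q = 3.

r = 31

MU_r = 0.5·r^(-0.5)·q and MU_q = √r.
MRS = MU_r/MU_q = (0.5)·q/r.
Substitute q = 3: MRS = 1.5/r. Setting 1.5/r = 3/62 gives r = 1.5/(3/62) = 31.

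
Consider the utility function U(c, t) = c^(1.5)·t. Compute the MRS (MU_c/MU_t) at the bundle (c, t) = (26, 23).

MRS = 69/52

MU_c = 1.5·√c·t and MU_t = c^(1.5).
MRS = MU_c/MU_t = (1.5)·t/c.
At (26, 23): MRS = 69/52.
The indifference curve has slope −69/52 at this bundle.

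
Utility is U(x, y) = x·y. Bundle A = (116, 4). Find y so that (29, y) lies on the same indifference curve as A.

U(116, 4) = 464.
Set U(29, y) = 464 and solve.
With x = 29: y = 464/29 = 16.
Check: U(29, 16) = 464.

y = 16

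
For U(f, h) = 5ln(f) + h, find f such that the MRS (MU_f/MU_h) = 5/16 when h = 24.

MU_f = 5/f, MU_h = 1.
MRS = 5/f ÷ 1.
MRS depends only on f: 5/f = 5/16 ⇒ f = 5/(5/16) = 16.

f = 16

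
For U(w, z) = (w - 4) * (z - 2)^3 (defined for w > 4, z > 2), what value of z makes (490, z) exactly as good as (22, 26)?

z = 10

U(22, 26) = 248832.
Set U(490, z) = 248832 and solve.
With w = 490: (490 − 4) = 486, so (z − 2)^3 = 248832/486 = 512.
Taking the cube root (with z > 2): z − 2 = 8, so z = 10.
Check: U(490, 10) = 248832.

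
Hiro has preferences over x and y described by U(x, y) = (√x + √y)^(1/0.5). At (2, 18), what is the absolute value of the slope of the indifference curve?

MRS = 3

For CES with ρ = 0.5, MRS = √(y/x).
At (2, 18): MRS = 3.
So at (2, 18) the consumer would give up 3 units of y for one more unit of x.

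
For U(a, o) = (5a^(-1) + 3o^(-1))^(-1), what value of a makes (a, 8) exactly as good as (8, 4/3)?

U depends on (a, o) only through S = 5a^(-1) + 3o^(-1), so equal utility means equal S. At (8, 4/3): S = 2.875.
With o = 8: 3·8^(-1) = 0.375, so 5a^(-1) = 2.875 − 0.375 = 2.5, i.e. a^(-1) = 0.5.
Hence a = 1/0.5 = 2.
Check: U(2, 8) = 0.3478.

a = 2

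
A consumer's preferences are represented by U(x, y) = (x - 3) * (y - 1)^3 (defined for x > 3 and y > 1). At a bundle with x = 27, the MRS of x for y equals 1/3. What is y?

y = 25

MU_x = (y−1)^3, MU_y = 3·(x−3)·(y−1)^2.
MRS = (1/3)·(y−1)/(x−3).
Substitute x = 27: MRS = (y − 1)/72. Setting this equal to 1/3 gives y − 1 = (1/3)·72 = 24, so y = 25.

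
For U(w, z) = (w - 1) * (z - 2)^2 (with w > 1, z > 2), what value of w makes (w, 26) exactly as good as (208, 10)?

U(208, 10) = 13248.
Set U(w, 26) = 13248 and solve.
With z = 26: (26 − 2)^2 = 576, so (w − 1) = 13248/576 = 23.
So w = 1 + 23 = 24.
Check: U(24, 26) = 13248.

w = 24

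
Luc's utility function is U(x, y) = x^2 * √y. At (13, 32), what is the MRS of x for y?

MRS = 128/13

MU_x = 2·x·√y and MU_y = 0.5·x^2·y^(-0.5).
MRS = MU_x/MU_y = (4)·y/x.
At (13, 32): MRS = 128/13.
So at (13, 32) the consumer would give up 128/13 units of y for one more unit of x.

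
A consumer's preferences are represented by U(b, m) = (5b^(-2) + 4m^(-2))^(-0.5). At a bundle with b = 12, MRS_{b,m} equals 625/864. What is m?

For CES with ρ = -2, MRS = (5/4)·(m/b)^3.
Setting (5/4)·(m/12)^3 = 625/864 gives (m/12)^3 = 125/216, so m/12 = 5/6 and m = 10.

m = 10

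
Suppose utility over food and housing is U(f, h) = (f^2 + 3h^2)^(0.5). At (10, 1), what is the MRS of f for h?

MRS = 10/3

For CES with ρ = 2, MRS = (1/3)·(h/f)^(-1).
At (10, 1): MRS = 10/3.
So at (10, 1) the consumer would give up 10/3 units of h for one more unit of f.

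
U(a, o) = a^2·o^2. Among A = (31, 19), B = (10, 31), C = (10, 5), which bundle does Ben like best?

Evaluate utility at each bundle:
U(A) = 346921.
U(B) = 96100.
U(C) = 2500.
Highest utility is A, so A ≻ B ≻ C.

Bundle A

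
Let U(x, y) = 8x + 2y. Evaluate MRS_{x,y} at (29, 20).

MU_x = 8, MU_y = 2, so MRS = 8/2 = 4 at every bundle.
At (29, 20): MRS = 4.
So at (29, 20) the consumer would give up 4 units of y for one more unit of x.

MRS = 4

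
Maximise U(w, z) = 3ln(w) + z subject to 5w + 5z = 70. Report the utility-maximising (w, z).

w* = 3, z* = 11

MU_w = 3/w, MU_z = 1.
MRS = 3/w ÷ 1.
Tangency: set MRS = p_w/p_z = 5/5 = 1.
MRS depends only on w: 3/w = 1 ⇒ w* = 3/1 = 3.
From the budget, 5·z = 70 − 5·3 = 55, so z* = 11.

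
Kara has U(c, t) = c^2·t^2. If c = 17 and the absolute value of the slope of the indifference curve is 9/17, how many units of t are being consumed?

MU_c = 2·c·t^2 and MU_t = 2·c^2·t.
MRS = MU_c/MU_t = t/c.
Substitute c = 17: MRS = t/17. Setting t/17 = 9/17 gives t = (9/17)·17 = 9.

t = 9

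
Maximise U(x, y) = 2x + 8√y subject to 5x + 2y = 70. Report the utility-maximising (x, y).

x* = 4, y* = 25

MU_x = 2, MU_y = 8/(2√y).
MRS = 2 ÷ (8/(2√y)).
Tangency: set MRS = p_x/p_y = 5/2 = 2.5.
MRS depends only on y: 0.5·√y = 2.5 ⇒ √y = 2.5/0.5 = 5 ⇒ y* = 25.
From the budget, 5·x = 70 − 2·25 = 20, so x* = 4.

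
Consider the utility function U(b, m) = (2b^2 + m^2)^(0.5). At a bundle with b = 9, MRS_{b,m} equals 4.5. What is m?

For CES with ρ = 2, MRS = (2/1)·(m/b)^(-1).
Setting (2/1)·(m/9)^(-1) = 4.5 gives (m/9)^(-1) = 2.25, so m/9 = 4/9 and m = 4.

m = 4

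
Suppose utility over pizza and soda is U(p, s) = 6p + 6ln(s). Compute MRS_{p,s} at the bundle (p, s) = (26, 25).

MU_p = 6, MU_s = 6/s.
MRS = 6 ÷ (6/s).
At (26, 25): MRS = 25.
That is, one extra unit of p is worth 25 units of s at the margin.

MRS = 25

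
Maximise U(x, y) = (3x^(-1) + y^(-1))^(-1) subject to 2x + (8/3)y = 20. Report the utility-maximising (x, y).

For CES with ρ = -1, MRS = (3/1)·(y/x)^2.
Tangency: set MRS = p_x/p_y = 2/(8/3) = 0.75.
So (y/x)^2 = 0.25; taking the square root, y/x = 0.5, i.e. y = 0.5·x.
Substitute into the budget 2·x + (8/3)·y = 20: (10/3)·x = 20, so x* = 6 and y* = 0.5·6 = 3.

x* = 6, y* = 3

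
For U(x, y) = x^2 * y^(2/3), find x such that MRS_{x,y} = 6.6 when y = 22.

x = 10

MU_x = 2·x·y^(2/3) and MU_y = 2/3·x^2·y^(-1/3).
MRS = MU_x/MU_y = (3)·y/x.
Substitute y = 22: MRS = 66/x. Setting 66/x = 6.6 gives x = 66/6.6 = 10.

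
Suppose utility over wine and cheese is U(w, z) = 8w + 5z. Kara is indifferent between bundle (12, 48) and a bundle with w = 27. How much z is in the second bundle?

U(12, 48) = 336.
Set U(27, z) = 336 and solve.
8·27 + 5z = 336 ⇒ 5z = 120 ⇒ z = 24.
Check: U(27, 24) = 336.

z = 24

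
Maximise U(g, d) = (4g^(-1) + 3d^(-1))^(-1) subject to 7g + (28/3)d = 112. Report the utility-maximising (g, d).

g* = 8, d* = 6

For CES with ρ = -1, MRS = (4/3)·(d/g)^2.
Tangency: set MRS = p_g/p_d = 7/(28/3) = 0.75.
So (d/g)^2 = 9/16; taking the square root, d/g = 0.75, i.e. d = 0.75·g.
Substitute into the budget 7·g + (28/3)·d = 112: 14·g = 112, so g* = 8 and d* = 0.75·8 = 6.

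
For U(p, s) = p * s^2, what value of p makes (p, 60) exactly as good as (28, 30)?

U(28, 30) = 25200.
Set U(p, 60) = 25200 and solve.
With s = 60: 60^2 = 3600, so p = 25200/3600 = 7.
Check: U(7, 60) = 25200.

p = 7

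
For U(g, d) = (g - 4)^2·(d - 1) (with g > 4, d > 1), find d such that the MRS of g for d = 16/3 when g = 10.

d = 17

MU_g = 2·(g−4)·(d−1), MU_d = (g−4)^2.
MRS = (2/1)·(d−1)/(g−4).
Substitute g = 10: MRS = (d − 1)/3. Setting this equal to 16/3 gives d − 1 = (16/3)·3 = 16, so d = 17.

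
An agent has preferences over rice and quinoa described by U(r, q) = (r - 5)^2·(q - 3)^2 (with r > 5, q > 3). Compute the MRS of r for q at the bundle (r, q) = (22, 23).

MRS = 20/17

MU_r = 2·(r−5)·(q−3)^2, MU_q = 2·(r−5)^2·(q−3).
MRS = (q−3)/(r−5).
At (22, 23): MRS = 20/17.
That is, one extra unit of r is worth 20/17 units of q at the margin.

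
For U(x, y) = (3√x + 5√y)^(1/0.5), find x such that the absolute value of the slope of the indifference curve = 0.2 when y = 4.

For CES with ρ = 0.5, MRS = (3/5)·√(y/x).
Setting (3/5)·√(4/x) = 0.2 gives √(4/x) = 1/3, so 4/x = 1/9 and x = 36.

x = 36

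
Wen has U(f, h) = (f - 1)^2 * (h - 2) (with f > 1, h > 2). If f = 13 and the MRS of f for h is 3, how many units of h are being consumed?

MU_f = 2·(f−1)·(h−2), MU_h = (f−1)^2.
MRS = (2/1)·(h−2)/(f−1).
Substitute f = 13: MRS = (h − 2)/6. Setting this equal to 3 gives h − 2 = 3·6 = 18, so h = 20.

h = 20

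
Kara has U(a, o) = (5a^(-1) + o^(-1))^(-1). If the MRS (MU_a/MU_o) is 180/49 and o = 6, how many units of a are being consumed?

For CES with ρ = -1, MRS = (5/1)·(o/a)^2.
Setting (5/1)·(6/a)^2 = 180/49 gives (6/a)^2 = 36/49, so 6/a = 6/7 and a = 7.

a = 7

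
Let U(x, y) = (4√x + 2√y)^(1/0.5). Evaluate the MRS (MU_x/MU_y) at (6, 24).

For CES with ρ = 0.5, MRS = (4/2)·√(y/x).
At (6, 24): MRS = 4.
So at (6, 24) the consumer would give up 4 units of y for one more unit of x.

MRS = 4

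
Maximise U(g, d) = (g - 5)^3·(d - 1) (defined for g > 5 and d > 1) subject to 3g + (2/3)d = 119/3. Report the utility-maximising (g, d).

g* = 11, d* = 10

MU_g = 3·(g−5)^2·(d−1), MU_d = (g−5)^3.
MRS = (3/1)·(d−1)/(g−5).
Tangency: set MRS = p_g/p_d = 3/(2/3) = 4.5.
So (3/1)·(d − 1)/(g − 5) = 4.5, i.e. (d − 1) = 1.5·(g − 5).
Rewrite the budget in excess-of-subsistence terms: 3·(g − 5) + (2/3)·(d − 1) = 119/3 − 3·5 − (2/3)·1 = 24.
Substituting, 4·(g − 5) = 24, so g − 5 = 6 and g* = 11.
Then d − 1 = 1.5·6 = 9, so d* = 10.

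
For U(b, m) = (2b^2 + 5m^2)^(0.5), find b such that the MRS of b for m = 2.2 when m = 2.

b = 11

For CES with ρ = 2, MRS = (2/5)·(m/b)^(-1).
Setting (2/5)·(2/b)^(-1) = 2.2 gives (2/b)^(-1) = 5.5, so 2/b = 2/11 and b = 11.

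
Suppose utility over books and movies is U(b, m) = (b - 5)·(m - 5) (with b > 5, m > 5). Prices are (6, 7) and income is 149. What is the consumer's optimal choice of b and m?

MU_b = (m−5), MU_m = (b−5).
MRS = (m−5)/(b−5).
Tangency: set MRS = p_b/p_m = 6/7.
So (m − 5)/(b − 5) = 6/7, i.e. (m − 5) = (6/7)·(b − 5).
Rewrite the budget in excess-of-subsistence terms: 6·(b − 5) + 7·(m − 5) = 149 − 6·5 − 7·5 = 84.
Substituting, 12·(b − 5) = 84, so b − 5 = 7 and b* = 12.
Then m − 5 = (6/7)·7 = 6, so m* = 11.

b* = 12, m* = 11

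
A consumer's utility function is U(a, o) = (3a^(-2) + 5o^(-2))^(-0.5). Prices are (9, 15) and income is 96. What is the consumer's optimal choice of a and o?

a* = 4, o* = 4

For CES with ρ = -2, MRS = (3/5)·(o/a)^3.
Tangency: set MRS = p_a/p_o = 9/15 = 0.6.
So (o/a)^3 = 1; taking the cube root, o/a = 1, i.e. o = a.
Substitute into the budget 9·a + 15·o = 96: 24·a = 96, so a* = 4 and o* = 4.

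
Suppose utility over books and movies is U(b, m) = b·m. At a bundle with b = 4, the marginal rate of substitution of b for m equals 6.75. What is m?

m = 27

MU_b = m and MU_m = b.
MRS = MU_b/MU_m = m/b.
Substitute b = 4: MRS = m/4. Setting m/4 = 6.75 gives m = 6.75·4 = 27.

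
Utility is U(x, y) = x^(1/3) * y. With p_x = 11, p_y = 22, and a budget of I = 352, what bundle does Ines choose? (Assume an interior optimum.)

MU_x = 1/3·x^(-2/3)·y and MU_y = x^(1/3).
MRS = MU_x/MU_y = (1/3)·y/x.
Tangency: set MRS = p_x/p_y = 11/22 = 0.5.
So (1/3)·y/x = 0.5, i.e. y = 1.5·x.
Substitute into the budget 11·x + 22·y = 352: 44·x = 352, so x* = 8.
Then y* = 1.5·8 = 12.

x* = 8, y* = 12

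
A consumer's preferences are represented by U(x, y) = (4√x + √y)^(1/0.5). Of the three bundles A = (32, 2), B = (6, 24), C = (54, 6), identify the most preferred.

Evaluate utility at each bundle:
U(A) = 578.000.
U(B) = 216.000.
U(C) = 1014.000.
Highest utility is C, so C ≻ A ≻ B.

Bundle C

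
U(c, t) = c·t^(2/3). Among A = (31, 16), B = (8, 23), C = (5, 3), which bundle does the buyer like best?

Evaluate utility at each bundle:
U(A) = 196.838.
U(B) = 64.701.
U(C) = 10.400.
Highest utility is A, so A ≻ B ≻ C.

Bundle A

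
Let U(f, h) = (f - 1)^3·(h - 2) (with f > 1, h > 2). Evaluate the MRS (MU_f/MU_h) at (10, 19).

MU_f = 3·(f−1)^2·(h−2), MU_h = (f−1)^3.
MRS = (3/1)·(h−2)/(f−1).
At (10, 19): MRS = 17/3.
The indifference curve has slope −17/3 at this bundle.

MRS = 17/3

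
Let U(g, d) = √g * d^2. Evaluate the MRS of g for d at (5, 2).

MU_g = 0.5·g^(-0.5)·d^2 and MU_d = 2·√g·d.
MRS = MU_g/MU_d = (0.25)·d/g.
At (5, 2): MRS = 0.1.
So at (5, 2) the consumer would give up 0.1 units of d for one more unit of g.

MRS = 0.1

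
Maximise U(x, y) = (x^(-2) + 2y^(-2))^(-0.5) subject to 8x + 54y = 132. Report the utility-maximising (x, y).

x* = 3, y* = 2

For CES with ρ = -2, MRS = (1/2)·(y/x)^3.
Tangency: set MRS = p_x/p_y = 8/54 = 4/27.
So (y/x)^3 = 8/27; taking the cube root, y/x = 2/3, i.e. y = (2/3)·x.
Substitute into the budget 8·x + 54·y = 132: 44·x = 132, so x* = 3 and y* = (2/3)·3 = 2.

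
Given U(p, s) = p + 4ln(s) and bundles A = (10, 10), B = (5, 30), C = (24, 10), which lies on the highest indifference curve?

Evaluate utility at each bundle:
U(A) = 19.210.
U(B) = 18.605.
U(C) = 33.210.
Highest utility is C, so C ≻ A ≻ B.

Bundle C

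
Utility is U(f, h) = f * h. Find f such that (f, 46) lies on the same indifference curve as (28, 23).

U(28, 23) = 644.
Set U(f, 46) = 644 and solve.
With h = 46: f = 644/46 = 14.
Check: U(14, 46) = 644.

f = 14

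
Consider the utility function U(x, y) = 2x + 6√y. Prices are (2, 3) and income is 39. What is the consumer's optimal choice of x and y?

x* = 18, y* = 1

MU_x = 2, MU_y = 6/(2√y).
MRS = 2 ÷ (6/(2√y)).
Tangency: set MRS = p_x/p_y = 2/3.
MRS depends only on y: (2/3)·√y = 2/3 ⇒ √y = (2/3)/(2/3) = 1 ⇒ y* = 1.
From the budget, 2·x = 39 − 3·1 = 36, so x* = 18.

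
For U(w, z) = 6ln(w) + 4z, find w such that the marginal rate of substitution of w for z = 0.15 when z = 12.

w = 10

MU_w = 6/w, MU_z = 4.
MRS = 6/w ÷ 4.
MRS depends only on w: 1.5/w = 0.15 ⇒ w = 1.5/0.15 = 10.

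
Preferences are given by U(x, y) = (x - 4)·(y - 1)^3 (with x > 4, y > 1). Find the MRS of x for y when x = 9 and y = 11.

MU_x = (y−1)^3, MU_y = 3·(x−4)·(y−1)^2.
MRS = (1/3)·(y−1)/(x−4).
At (9, 11): MRS = 2/3.
The indifference curve has slope −2/3 at this bundle.

MRS = 2/3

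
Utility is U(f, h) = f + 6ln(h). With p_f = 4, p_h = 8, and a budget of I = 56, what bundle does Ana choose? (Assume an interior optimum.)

MU_f = 1, MU_h = 6/h.
MRS = 1 ÷ (6/h).
Tangency: set MRS = p_f/p_h = 4/8 = 0.5.
MRS depends only on h: (1/6)·h = 0.5 ⇒ h* = 0.5/(1/6) = 3.
From the budget, 4·f = 56 − 8·3 = 32, so f* = 8.

f* = 8, h* = 3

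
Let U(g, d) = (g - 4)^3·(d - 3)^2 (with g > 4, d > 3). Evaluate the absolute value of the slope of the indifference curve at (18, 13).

MRS = 15/14

MU_g = 3·(g−4)^2·(d−3)^2, MU_d = 2·(g−4)^3·(d−3).
MRS = (3/2)·(d−3)/(g−4).
At (18, 13): MRS = 15/14.
So at (18, 13) the consumer would give up 15/14 units of d for one more unit of g.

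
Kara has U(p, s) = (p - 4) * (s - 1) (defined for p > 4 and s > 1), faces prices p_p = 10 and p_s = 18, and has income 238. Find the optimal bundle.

MU_p = (s−1), MU_s = (p−4).
MRS = (s−1)/(p−4).
Tangency: set MRS = p_p/p_s = 10/18 = 5/9.
So (s − 1)/(p − 4) = 5/9, i.e. (s − 1) = (5/9)·(p − 4).
Rewrite the budget in excess-of-subsistence terms: 10·(p − 4) + 18·(s − 1) = 238 − 10·4 − 18·1 = 180.
Substituting, 20·(p − 4) = 180, so p − 4 = 9 and p* = 13.
Then s − 1 = (5/9)·9 = 5, so s* = 6.

p* = 13, s* = 6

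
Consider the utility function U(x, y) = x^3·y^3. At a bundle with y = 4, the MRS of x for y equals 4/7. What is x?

x = 7

MU_x = 3·x^2·y^3 and MU_y = 3·x^3·y^2.
MRS = MU_x/MU_y = y/x.
Substitute y = 4: MRS = 4/x. Setting 4/x = 4/7 gives x = 4/(4/7) = 7.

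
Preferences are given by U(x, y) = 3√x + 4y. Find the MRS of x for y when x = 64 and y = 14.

MU_x = 3/(2√x), MU_y = 4.
MRS = 3/(2√x) ÷ 4.
At (64, 14): MRS = 3/64.
That is, one extra unit of x is worth 3/64 units of y at the margin.

MRS = 3/64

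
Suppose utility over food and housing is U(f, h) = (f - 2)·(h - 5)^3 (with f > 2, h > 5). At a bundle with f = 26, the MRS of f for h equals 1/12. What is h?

h = 11

MU_f = (h−5)^3, MU_h = 3·(f−2)·(h−5)^2.
MRS = (1/3)·(h−5)/(f−2).
Substitute f = 26: MRS = (h − 5)/72. Setting this equal to 1/12 gives h − 5 = (1/12)·72 = 6, so h = 11.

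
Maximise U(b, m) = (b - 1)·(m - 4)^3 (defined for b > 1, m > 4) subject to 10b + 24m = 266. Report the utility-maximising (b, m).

MU_b = (m−4)^3, MU_m = 3·(b−1)·(m−4)^2.
MRS = (1/3)·(m−4)/(b−1).
Tangency: set MRS = p_b/p_m = 10/24 = 5/12.
So (1/3)·(m − 4)/(b − 1) = 5/12, i.e. (m − 4) = 1.25·(b − 1).
Rewrite the budget in excess-of-subsistence terms: 10·(b − 1) + 24·(m − 4) = 266 − 10·1 − 24·4 = 160.
Substituting, 40·(b − 1) = 160, so b − 1 = 4 and b* = 5.
Then m − 4 = 1.25·4 = 5, so m* = 9.

b* = 5, m* = 9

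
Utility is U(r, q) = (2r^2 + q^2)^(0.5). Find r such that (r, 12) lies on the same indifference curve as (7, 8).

U depends on (r, q) only through S = 2r^2 + q^2, so equal utility means equal S. At (7, 8): S = 162.
With q = 12: 12^2 = 144, so 2r^2 = 162 − 144 = 18, i.e. r^2 = 9.
Hence r = √9 = 3.
Check: U(3, 12) = 12.7279.

r = 3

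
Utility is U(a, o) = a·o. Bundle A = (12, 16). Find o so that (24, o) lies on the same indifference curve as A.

U(12, 16) = 192.
Set U(24, o) = 192 and solve.
With a = 24: o = 192/24 = 8.
Check: U(24, 8) = 192.

o = 8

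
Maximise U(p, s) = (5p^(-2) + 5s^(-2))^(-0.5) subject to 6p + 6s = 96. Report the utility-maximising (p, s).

p* = 8, s* = 8

For CES with ρ = -2, MRS = (s/p)^3.
Tangency: set MRS = p_p/p_s = 6/6 = 1.
So (s/p)^3 = 1; taking the cube root, s/p = 1, i.e. s = p.
Substitute into the budget 6·p + 6·s = 96: 12·p = 96, so p* = 8 and s* = 8.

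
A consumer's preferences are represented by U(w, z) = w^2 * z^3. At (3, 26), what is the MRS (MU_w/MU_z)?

MU_w = 2·w·z^3 and MU_z = 3·w^2·z^2.
MRS = MU_w/MU_z = (2/3)·z/w.
At (3, 26): MRS = 52/9.
So at (3, 26) the consumer would give up 52/9 units of z for one more unit of w.

MRS = 52/9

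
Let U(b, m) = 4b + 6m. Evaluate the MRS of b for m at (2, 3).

MU_b = 4, MU_m = 6, so MRS = 4/6 = 2/3 at every bundle.
At (2, 3): MRS = 2/3.
So at (2, 3) the consumer would give up 2/3 units of m for one more unit of b.

MRS = 2/3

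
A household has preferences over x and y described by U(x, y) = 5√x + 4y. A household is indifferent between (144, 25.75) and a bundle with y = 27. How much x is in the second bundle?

U(144, 25.75) = 163.
Set U(x, 27) = 163 and solve.
With y = 27: 5√x = 163 − 4·27 = 55, so √x = 11 and x = 121.
Check: U(121, 27) = 163.

x = 121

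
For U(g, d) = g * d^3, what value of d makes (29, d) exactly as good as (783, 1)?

U(783, 1) = 783.
Set U(29, d) = 783 and solve.
With g = 29: d^3 = 783/29 = 27; taking the cube root, d = 3.
Check: U(29, 3) = 783.

d = 3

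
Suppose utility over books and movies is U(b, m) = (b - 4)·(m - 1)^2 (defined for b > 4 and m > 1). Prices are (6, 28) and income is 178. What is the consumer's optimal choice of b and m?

b* = 11, m* = 4

MU_b = (m−1)^2, MU_m = 2·(b−4)·(m−1).
MRS = (1/2)·(m−1)/(b−4).
Tangency: set MRS = p_b/p_m = 6/28 = 3/14.
So (1/2)·(m − 1)/(b − 4) = 3/14, i.e. (m − 1) = (3/7)·(b − 4).
Rewrite the budget in excess-of-subsistence terms: 6·(b − 4) + 28·(m − 1) = 178 − 6·4 − 28·1 = 126.
Substituting, 18·(b − 4) = 126, so b − 4 = 7 and b* = 11.
Then m − 1 = (3/7)·7 = 3, so m* = 4.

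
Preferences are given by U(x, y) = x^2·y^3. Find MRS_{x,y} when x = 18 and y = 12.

MRS = 4/9

MU_x = 2·x·y^3 and MU_y = 3·x^2·y^2.
MRS = MU_x/MU_y = (2/3)·y/x.
At (18, 12): MRS = 4/9.
The indifference curve has slope −4/9 at this bundle.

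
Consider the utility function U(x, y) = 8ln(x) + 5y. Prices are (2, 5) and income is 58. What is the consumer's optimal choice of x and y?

MU_x = 8/x, MU_y = 5.
MRS = 8/x ÷ 5.
Tangency: set MRS = p_x/p_y = 2/5 = 0.4.
MRS depends only on x: 1.6/x = 0.4 ⇒ x* = 1.6/0.4 = 4.
From the budget, 5·y = 58 − 2·4 = 50, so y* = 10.

x* = 4, y* = 10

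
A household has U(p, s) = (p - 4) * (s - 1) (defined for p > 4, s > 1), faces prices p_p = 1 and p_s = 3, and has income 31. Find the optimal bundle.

p* = 16, s* = 5

MU_p = (s−1), MU_s = (p−4).
MRS = (s−1)/(p−4).
Tangency: set MRS = p_p/p_s = 1/3.
So (s − 1)/(p − 4) = 1/3, i.e. (s − 1) = (1/3)·(p − 4).
Rewrite the budget in excess-of-subsistence terms: 1·(p − 4) + 3·(s − 1) = 31 − 1·4 − 3·1 = 24.
Substituting, 2·(p − 4) = 24, so p − 4 = 12 and p* = 16.
Then s − 1 = (1/3)·12 = 4, so s* = 5.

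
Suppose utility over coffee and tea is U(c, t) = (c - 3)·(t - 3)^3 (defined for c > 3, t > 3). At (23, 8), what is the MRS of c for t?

MRS = 1/12

MU_c = (t−3)^3, MU_t = 3·(c−3)·(t−3)^2.
MRS = (1/3)·(t−3)/(c−3).
At (23, 8): MRS = 1/12.
So at (23, 8) the consumer would give up 1/12 units of t for one more unit of c.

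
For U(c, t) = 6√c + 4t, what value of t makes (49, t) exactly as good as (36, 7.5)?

t = 6

U(36, 7.5) = 66.
Set U(49, t) = 66 and solve.
With c = 49: √49 = 7, so 4t = 66 − 6·7 = 24 and t = 6.
Check: U(49, 6) = 66.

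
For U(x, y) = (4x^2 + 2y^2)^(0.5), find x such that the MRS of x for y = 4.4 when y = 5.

For CES with ρ = 2, MRS = (4/2)·(y/x)^(-1).
Setting (4/2)·(5/x)^(-1) = 4.4 gives (5/x)^(-1) = 2.2, so 5/x = 5/11 and x = 11.

x = 11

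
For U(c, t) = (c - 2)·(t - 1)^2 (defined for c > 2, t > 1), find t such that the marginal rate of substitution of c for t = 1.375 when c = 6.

t = 12

MU_c = (t−1)^2, MU_t = 2·(c−2)·(t−1).
MRS = (1/2)·(t−1)/(c−2).
Substitute c = 6: MRS = (t − 1)/8. Setting this equal to 1.375 gives t − 1 = 1.375·8 = 11, so t = 12.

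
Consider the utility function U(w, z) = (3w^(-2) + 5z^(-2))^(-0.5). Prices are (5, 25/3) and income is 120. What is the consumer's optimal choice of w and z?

For CES with ρ = -2, MRS = (3/5)·(z/w)^3.
Tangency: set MRS = p_w/p_z = 5/(25/3) = 0.6.
So (z/w)^3 = 1; taking the cube root, z/w = 1, i.e. z = w.
Substitute into the budget 5·w + (25/3)·z = 120: (40/3)·w = 120, so w* = 9 and z* = 9.

w* = 9, z* = 9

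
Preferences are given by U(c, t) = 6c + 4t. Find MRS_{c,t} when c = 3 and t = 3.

MRS = 1.5

MU_c = 6, MU_t = 4, so MRS = 6/4 = 1.5 at every bundle.
At (3, 3): MRS = 1.5.
The indifference curve has slope −1.5 at this bundle.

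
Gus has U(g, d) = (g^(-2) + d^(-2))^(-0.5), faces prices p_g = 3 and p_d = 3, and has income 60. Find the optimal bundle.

For CES with ρ = -2, MRS = (d/g)^3.
Tangency: set MRS = p_g/p_d = 3/3 = 1.
So (d/g)^3 = 1; taking the cube root, d/g = 1, i.e. d = g.
Substitute into the budget 3·g + 3·d = 60: 6·g = 60, so g* = 10 and d* = 10.

g* = 10, d* = 10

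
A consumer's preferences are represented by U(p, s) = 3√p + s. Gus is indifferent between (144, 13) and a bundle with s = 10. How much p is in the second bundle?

p = 169

U(144, 13) = 49.
Set U(p, 10) = 49 and solve.
With s = 10: 3√p = 49 − 10 = 39, so √p = 13 and p = 169.
Check: U(169, 10) = 49.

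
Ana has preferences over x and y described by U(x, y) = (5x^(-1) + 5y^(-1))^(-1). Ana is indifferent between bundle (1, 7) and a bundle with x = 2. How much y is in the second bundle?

U depends on (x, y) only through S = 5x^(-1) + 5y^(-1), so equal utility means equal S. At (1, 7): S = 40/7.
With x = 2: 5·2^(-1) = 2.5, so 5y^(-1) = 40/7 − 2.5 = 45/14, i.e. y^(-1) = 9/14.
Hence y = 1/(9/14) = 14/9.
Check: U(2, 14/9) = 0.175.

y = 14/9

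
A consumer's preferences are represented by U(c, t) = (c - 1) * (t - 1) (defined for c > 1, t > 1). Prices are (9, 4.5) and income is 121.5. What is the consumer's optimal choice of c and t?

MU_c = (t−1), MU_t = (c−1).
MRS = (t−1)/(c−1).
Tangency: set MRS = p_c/p_t = 9/4.5 = 2.
So (t − 1)/(c − 1) = 2, i.e. (t − 1) = 2·(c − 1).
Rewrite the budget in excess-of-subsistence terms: 9·(c − 1) + 4.5·(t − 1) = 121.5 − 9·1 − 4.5·1 = 108.
Substituting, 18·(c − 1) = 108, so c − 1 = 6 and c* = 7.
Then t − 1 = 2·6 = 12, so t* = 13.

c* = 7, t* = 13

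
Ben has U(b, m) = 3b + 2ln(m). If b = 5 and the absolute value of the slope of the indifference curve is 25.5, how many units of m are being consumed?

m = 17

MU_b = 3, MU_m = 2/m.
MRS = 3 ÷ (2/m).
MRS depends only on m: 1.5·m = 25.5 ⇒ m = 25.5/1.5 = 17.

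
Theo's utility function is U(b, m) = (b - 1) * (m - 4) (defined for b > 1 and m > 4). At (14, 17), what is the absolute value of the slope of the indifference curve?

MRS = 1

MU_b = (m−4), MU_m = (b−1).
MRS = (m−4)/(b−1).
At (14, 17): MRS = 1.
That is, one extra unit of b is worth 1 units of m at the margin.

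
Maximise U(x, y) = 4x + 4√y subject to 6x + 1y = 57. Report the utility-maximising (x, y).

x* = 8, y* = 9

MU_x = 4, MU_y = 4/(2√y).
MRS = 4 ÷ (4/(2√y)).
Tangency: set MRS = p_x/p_y = 6/1 = 6.
MRS depends only on y: 2·√y = 6 ⇒ √y = 6/2 = 3 ⇒ y* = 9.
From the budget, 6·x = 57 − 1·9 = 48, so x* = 8.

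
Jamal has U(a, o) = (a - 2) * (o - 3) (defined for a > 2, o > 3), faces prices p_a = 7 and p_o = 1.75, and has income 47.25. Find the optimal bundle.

a* = 4, o* = 11

MU_a = (o−3), MU_o = (a−2).
MRS = (o−3)/(a−2).
Tangency: set MRS = p_a/p_o = 7/1.75 = 4.
So (o − 3)/(a − 2) = 4, i.e. (o − 3) = 4·(a − 2).
Rewrite the budget in excess-of-subsistence terms: 7·(a − 2) + 1.75·(o − 3) = 47.25 − 7·2 − 1.75·3 = 28.
Substituting, 14·(a − 2) = 28, so a − 2 = 2 and a* = 4.
Then o − 3 = 4·2 = 8, so o* = 11.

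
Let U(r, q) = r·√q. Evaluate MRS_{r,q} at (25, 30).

MU_r = √q and MU_q = 0.5·r·q^(-0.5).
MRS = MU_r/MU_q = (2)·q/r.
At (25, 30): MRS = 2.4.
So at (25, 30) the consumer would give up 2.4 units of q for one more unit of r.

MRS = 2.4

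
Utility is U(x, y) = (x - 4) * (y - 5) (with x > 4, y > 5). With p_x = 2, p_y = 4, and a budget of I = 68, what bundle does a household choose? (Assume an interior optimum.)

MU_x = (y−5), MU_y = (x−4).
MRS = (y−5)/(x−4).
Tangency: set MRS = p_x/p_y = 2/4 = 0.5.
So (y − 5)/(x − 4) = 0.5, i.e. (y − 5) = 0.5·(x − 4).
Rewrite the budget in excess-of-subsistence terms: 2·(x − 4) + 4·(y − 5) = 68 − 2·4 − 4·5 = 40.
Substituting, 4·(x − 4) = 40, so x − 4 = 10 and x* = 14.
Then y − 5 = 0.5·10 = 5, so y* = 10.

x* = 14, y* = 10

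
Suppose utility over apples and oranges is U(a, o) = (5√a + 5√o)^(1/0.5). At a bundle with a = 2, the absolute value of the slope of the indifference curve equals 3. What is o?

o = 18

For CES with ρ = 0.5, MRS = √(o/a).
Setting √(o/2) = 3 gives o/2 = 9 and o = 18.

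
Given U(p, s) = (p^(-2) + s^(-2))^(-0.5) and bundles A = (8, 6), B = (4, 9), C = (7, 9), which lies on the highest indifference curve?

Bundle C

Evaluate utility at each bundle:
U(A) = 4.800.
U(B) = 3.655.
U(C) = 5.525.
Highest utility is C, so C ≻ A ≻ B.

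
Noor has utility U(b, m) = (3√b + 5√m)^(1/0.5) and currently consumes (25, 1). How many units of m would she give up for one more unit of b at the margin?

MRS = 3/25

For CES with ρ = 0.5, MRS = (3/5)·√(m/b).
At (25, 1): MRS = 3/25.
The indifference curve has slope −3/25 at this bundle.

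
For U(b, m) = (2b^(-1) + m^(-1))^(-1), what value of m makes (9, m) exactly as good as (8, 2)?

m = 36/19

U depends on (b, m) only through S = 2b^(-1) + m^(-1), so equal utility means equal S. At (8, 2): S = 0.75.
With b = 9: 2·9^(-1) = 2/9, so m^(-1) = 0.75 − 2/9 = 19/36.
Hence m = 1/(19/36) = 36/19.
Check: U(9, 36/19) = 1.3333.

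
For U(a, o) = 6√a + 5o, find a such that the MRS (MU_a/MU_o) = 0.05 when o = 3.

MU_a = 6/(2√a), MU_o = 5.
MRS = 6/(2√a) ÷ 5.
MRS depends only on a: 0.6/√a = 0.05 ⇒ √a = 0.6/0.05 = 12 ⇒ a = 144.

a = 144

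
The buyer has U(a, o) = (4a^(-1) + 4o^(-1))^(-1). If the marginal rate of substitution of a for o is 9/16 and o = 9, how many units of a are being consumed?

a = 12

For CES with ρ = -1, MRS = (o/a)^2.
Setting (9/a)^2 = 9/16 gives 9/a = 0.75 and a = 12.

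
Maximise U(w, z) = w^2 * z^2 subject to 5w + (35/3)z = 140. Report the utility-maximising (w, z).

w* = 14, z* = 6

MU_w = 2·w·z^2 and MU_z = 2·w^2·z.
MRS = MU_w/MU_z = z/w.
Tangency: set MRS = p_w/p_z = 5/(35/3) = 3/7.
So z/w = 3/7, i.e. z = (3/7)·w.
Substitute into the budget 5·w + (35/3)·z = 140: 10·w = 140, so w* = 14.
Then z* = (3/7)·14 = 6.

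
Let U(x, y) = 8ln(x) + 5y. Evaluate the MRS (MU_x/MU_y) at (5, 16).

MRS = 8/25

MU_x = 8/x, MU_y = 5.
MRS = 8/x ÷ 5.
At (5, 16): MRS = 8/25.
That is, one extra unit of x is worth 8/25 units of y at the margin.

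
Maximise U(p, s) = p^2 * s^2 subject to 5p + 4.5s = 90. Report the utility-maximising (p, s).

p* = 9, s* = 10

MU_p = 2·p·s^2 and MU_s = 2·p^2·s.
MRS = MU_p/MU_s = s/p.
Tangency: set MRS = p_p/p_s = 5/4.5 = 10/9.
So s/p = 10/9, i.e. s = (10/9)·p.
Substitute into the budget 5·p + 4.5·s = 90: 10·p = 90, so p* = 9.
Then s* = (10/9)·9 = 10.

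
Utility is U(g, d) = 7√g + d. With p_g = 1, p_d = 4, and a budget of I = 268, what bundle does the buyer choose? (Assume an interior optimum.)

MU_g = 7/(2√g), MU_d = 1.
MRS = 7/(2√g) ÷ 1.
Tangency: set MRS = p_g/p_d = 1/4 = 0.25.
MRS depends only on g: 3.5/√g = 0.25 ⇒ √g = 3.5/0.25 = 14 ⇒ g* = 196.
From the budget, 4·d = 268 − 1·196 = 72, so d* = 18.

g* = 196, d* = 18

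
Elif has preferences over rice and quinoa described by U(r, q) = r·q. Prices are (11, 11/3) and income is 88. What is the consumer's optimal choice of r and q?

MU_r = q and MU_q = r.
MRS = MU_r/MU_q = q/r.
Tangency: set MRS = p_r/p_q = 11/(11/3) = 3.
So q/r = 3, i.e. q = 3·r.
Substitute into the budget 11·r + (11/3)·q = 88: 22·r = 88, so r* = 4.
Then q* = 3·4 = 12.

r* = 4, q* = 12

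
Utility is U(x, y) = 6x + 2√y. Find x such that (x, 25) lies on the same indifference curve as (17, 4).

x = 16

U(17, 4) = 106.
Set U(x, 25) = 106 and solve.
With y = 25: √25 = 5, so 6x = 106 − 2·5 = 96 and x = 16.
Check: U(16, 25) = 106.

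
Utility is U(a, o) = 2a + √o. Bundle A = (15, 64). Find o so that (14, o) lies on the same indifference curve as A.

U(15, 64) = 38.
Set U(14, o) = 38 and solve.
With a = 14: √o = 38 − 2·14 = 10, so √o = 10 and o = 100.
Check: U(14, 100) = 38.

o = 100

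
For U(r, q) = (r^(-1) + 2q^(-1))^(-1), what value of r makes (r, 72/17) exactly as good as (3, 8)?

r = 9

U depends on (r, q) only through S = r^(-1) + 2q^(-1), so equal utility means equal S. At (3, 8): S = 7/12.
With q = 72/17: 2·(72/17)^(-1) = 17/36, so r^(-1) = 7/12 − 17/36 = 1/9.
Hence r = 1/(1/9) = 9.
Check: U(9, 72/17) = 1.7143.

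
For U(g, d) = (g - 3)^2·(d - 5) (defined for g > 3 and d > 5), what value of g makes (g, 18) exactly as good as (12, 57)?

U(12, 57) = 4212.
Set U(g, 18) = 4212 and solve.
With d = 18: (18 − 5) = 13, so (g − 3)^2 = 4212/13 = 324.
Taking the square root (with g > 3): g − 3 = 18, so g = 21.
Check: U(21, 18) = 4212.

g = 21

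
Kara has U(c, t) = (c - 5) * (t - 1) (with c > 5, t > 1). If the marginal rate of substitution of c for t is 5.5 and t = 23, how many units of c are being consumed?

MU_c = (t−1), MU_t = (c−5).
MRS = (t−1)/(c−5).
Substitute t = 23: MRS = 22/(c − 5). Setting this equal to 5.5 gives c − 5 = 22/5.5 = 4, so c = 9.

c = 9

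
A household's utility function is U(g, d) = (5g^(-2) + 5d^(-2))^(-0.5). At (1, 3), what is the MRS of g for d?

For CES with ρ = -2, MRS = (d/g)^3.
At (1, 3): MRS = 27.
The indifference curve has slope −27 at this bundle.

MRS = 27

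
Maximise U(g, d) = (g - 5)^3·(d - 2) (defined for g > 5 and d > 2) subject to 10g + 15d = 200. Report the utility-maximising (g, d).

MU_g = 3·(g−5)^2·(d−2), MU_d = (g−5)^3.
MRS = (3/1)·(d−2)/(g−5).
Tangency: set MRS = p_g/p_d = 10/15 = 2/3.
So (3/1)·(d − 2)/(g − 5) = 2/3, i.e. (d − 2) = (2/9)·(g − 5).
Rewrite the budget in excess-of-subsistence terms: 10·(g − 5) + 15·(d − 2) = 200 − 10·5 − 15·2 = 120.
Substituting, (40/3)·(g − 5) = 120, so g − 5 = 9 and g* = 14.
Then d − 2 = (2/9)·9 = 2, so d* = 4.

g* = 14, d* = 4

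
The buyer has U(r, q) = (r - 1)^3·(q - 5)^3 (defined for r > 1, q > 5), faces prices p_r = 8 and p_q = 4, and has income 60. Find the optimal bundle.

MU_r = 3·(r−1)^2·(q−5)^3, MU_q = 3·(r−1)^3·(q−5)^2.
MRS = (q−5)/(r−1).
Tangency: set MRS = p_r/p_q = 8/4 = 2.
So (q − 5)/(r − 1) = 2, i.e. (q − 5) = 2·(r − 1).
Rewrite the budget in excess-of-subsistence terms: 8·(r − 1) + 4·(q − 5) = 60 − 8·1 − 4·5 = 32.
Substituting, 16·(r − 1) = 32, so r − 1 = 2 and r* = 3.
Then q − 5 = 2·2 = 4, so q* = 9.

r* = 3, q* = 9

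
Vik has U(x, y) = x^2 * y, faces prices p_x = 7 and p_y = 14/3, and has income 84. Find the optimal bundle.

MU_x = 2·x·y and MU_y = x^2.
MRS = MU_x/MU_y = (2/1)·y/x.
Tangency: set MRS = p_x/p_y = 7/(14/3) = 1.5.
So (2/1)·y/x = 1.5, i.e. y = 0.75·x.
Substitute into the budget 7·x + (14/3)·y = 84: 10.5·x = 84, so x* = 8.
Then y* = 0.75·8 = 6.

x* = 8, y* = 6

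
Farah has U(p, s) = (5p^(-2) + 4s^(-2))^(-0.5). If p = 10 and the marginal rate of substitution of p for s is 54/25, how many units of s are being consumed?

s = 12

For CES with ρ = -2, MRS = (5/4)·(s/p)^3.
Setting (5/4)·(s/10)^3 = 54/25 gives (s/10)^3 = 216/125, so s/10 = 1.2 and s = 12.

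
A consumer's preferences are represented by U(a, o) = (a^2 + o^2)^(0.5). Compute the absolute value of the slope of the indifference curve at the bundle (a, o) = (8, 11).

MRS = 8/11

For CES with ρ = 2, MRS = (o/a)^(-1).
At (8, 11): MRS = 8/11.
The indifference curve has slope −8/11 at this bundle.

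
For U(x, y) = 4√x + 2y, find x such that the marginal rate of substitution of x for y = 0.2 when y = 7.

x = 25

MU_x = 4/(2√x), MU_y = 2.
MRS = 4/(2√x) ÷ 2.
MRS depends only on x: 1/√x = 0.2 ⇒ √x = 1/0.2 = 5 ⇒ x = 25.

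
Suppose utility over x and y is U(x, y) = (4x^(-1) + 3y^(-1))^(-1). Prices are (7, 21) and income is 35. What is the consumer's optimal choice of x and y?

x* = 2, y* = 1

For CES with ρ = -1, MRS = (4/3)·(y/x)^2.
Tangency: set MRS = p_x/p_y = 7/21 = 1/3.
So (y/x)^2 = 0.25; taking the square root, y/x = 0.5, i.e. y = 0.5·x.
Substitute into the budget 7·x + 21·y = 35: 17.5·x = 35, so x* = 2 and y* = 0.5·2 = 1.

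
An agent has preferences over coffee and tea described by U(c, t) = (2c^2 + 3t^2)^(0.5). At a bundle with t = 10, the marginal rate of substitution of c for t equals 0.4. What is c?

For CES with ρ = 2, MRS = (2/3)·(t/c)^(-1).
Setting (2/3)·(10/c)^(-1) = 0.4 gives (10/c)^(-1) = 0.6, so 10/c = 5/3 and c = 6.

c = 6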